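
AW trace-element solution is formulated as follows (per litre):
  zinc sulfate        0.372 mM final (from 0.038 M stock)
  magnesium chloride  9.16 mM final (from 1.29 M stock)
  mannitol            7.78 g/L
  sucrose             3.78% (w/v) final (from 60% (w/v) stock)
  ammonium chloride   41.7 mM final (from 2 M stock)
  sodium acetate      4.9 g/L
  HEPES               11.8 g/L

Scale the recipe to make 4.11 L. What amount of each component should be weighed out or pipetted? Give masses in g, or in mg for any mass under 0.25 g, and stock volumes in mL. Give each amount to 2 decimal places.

zinc sulfate 40.23 mL; magnesium chloride 29.18 mL; mannitol 31.98 g; sucrose 258.93 mL; ammonium chloride 85.69 mL; sodium acetate 20.14 g; HEPES 48.50 g

Scale factor relative to 1 L: 4.11.
zinc sulfate: dilute stock: 0.372 mM × 4110 mL ÷ 38 mM = 40.23 mL
magnesium chloride: dilute stock: 9.16 mM × 4110 mL ÷ 1290 mM = 29.18 mL
mannitol: 7.78 g/L × 4.11 L = 31.98 g
sucrose: V = C2·V2/C1 = 3.78% ÷ 60% × 4110 mL = 258.93 mL
ammonium chloride: C1V1 = C2V2 → 41.7 mM × 4110 mL ÷ 2000 mM = 85.69 mL
sodium acetate: 4.9 g/L × 4.11 L = 20.14 g
HEPES: 11.8 g/L × 4.11 L = 48.50 g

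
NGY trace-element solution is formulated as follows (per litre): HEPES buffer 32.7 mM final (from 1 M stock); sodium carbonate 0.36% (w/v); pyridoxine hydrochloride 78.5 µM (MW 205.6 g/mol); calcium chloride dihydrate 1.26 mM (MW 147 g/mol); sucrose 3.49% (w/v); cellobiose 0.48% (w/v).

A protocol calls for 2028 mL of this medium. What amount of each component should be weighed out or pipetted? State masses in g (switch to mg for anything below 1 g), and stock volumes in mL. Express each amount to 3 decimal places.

Working volume: 2028 mL = 2.028 L.
HEPES buffer: C1V1 = C2V2 → 32.7 mM × 2028 mL ÷ 1000 mM = 66.316 mL
sodium carbonate: 0.36% w/v = 3.6 g/L → 3.6 × 2.028 L = 7.301 g
pyridoxine hydrochloride: 78.5 µmol/L × 205.6 g/mol × 2.028 L ÷ 1000 = 32.731 mg
calcium chloride dihydrate: 1.26 mmol/L × 147 mg/mmol × 2.028 L = 375.626 mg
sucrose: 3.49% w/v = 34.9 g/L → 34.9 × 2.028 L = 70.777 g
cellobiose: 0.48% w/v = 4.8 g/L → 4.8 × 2.028 L = 9.734 g

HEPES buffer 66.316 mL; sodium carbonate 7.301 g; pyridoxine hydrochloride 32.731 mg; calcium chloride dihydrate 375.626 mg; sucrose 70.777 g; cellobiose 9.734 g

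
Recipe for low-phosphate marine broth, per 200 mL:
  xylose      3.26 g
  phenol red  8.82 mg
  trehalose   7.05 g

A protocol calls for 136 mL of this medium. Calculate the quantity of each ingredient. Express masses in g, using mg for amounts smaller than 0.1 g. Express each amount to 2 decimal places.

xylose 2.22 g; phenol red 6.00 mg; trehalose 4.79 g

Scale factor = 136 mL / 200 mL = 0.68.
xylose: 3.26 g × (136 mL / 200 mL) = 2.22 g
phenol red: 8.82 mg × (136 mL / 200 mL) = 6.00 mg
trehalose: 7.05 g × (136 mL / 200 mL) = 4.79 g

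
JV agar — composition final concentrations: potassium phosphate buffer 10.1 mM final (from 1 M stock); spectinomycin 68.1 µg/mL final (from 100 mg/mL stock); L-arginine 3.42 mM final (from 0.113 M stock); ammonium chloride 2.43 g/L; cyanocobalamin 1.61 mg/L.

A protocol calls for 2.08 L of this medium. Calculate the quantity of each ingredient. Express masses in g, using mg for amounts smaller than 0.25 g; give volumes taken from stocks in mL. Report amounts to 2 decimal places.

potassium phosphate buffer 21.01 mL; spectinomycin 1.42 mL; L-arginine 62.95 mL; ammonium chloride 5.05 g; cyanocobalamin 3.35 mg

Working volume: 2.08 L.
potassium phosphate buffer: dilute stock: 10.1 mM × 2080 mL ÷ 1000 mM = 21.01 mL
spectinomycin: C1V1 = C2V2 → 68.1 µg/mL × 2080 mL ÷ 100000 µg/mL = 1.42 mL
L-arginine: V = C2·V2/C1 = 3.42 mM × 2080 mL ÷ 113 mM = 62.95 mL
ammonium chloride: 2.43 g/L × 2.08 L = 5.05 g
cyanocobalamin: 1.61 mg/L × 2.08 L = 3.35 mg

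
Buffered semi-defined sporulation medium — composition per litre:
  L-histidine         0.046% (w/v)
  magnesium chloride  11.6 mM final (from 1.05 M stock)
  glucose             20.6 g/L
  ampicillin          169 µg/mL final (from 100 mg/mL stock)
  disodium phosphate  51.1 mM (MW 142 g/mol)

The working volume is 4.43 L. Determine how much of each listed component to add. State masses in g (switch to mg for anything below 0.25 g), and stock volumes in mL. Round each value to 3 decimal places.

L-histidine 2.038 g; magnesium chloride 48.941 mL; glucose 91.258 g; ampicillin 7.487 mL; disodium phosphate 32.145 g

Scale factor relative to 1 L: 4.43.
L-histidine: 0.046 g per 100 mL × 4430 mL ÷ 100 = 2.038 g
magnesium chloride: C1V1 = C2V2 → 11.6 mM × 4430 mL ÷ 1050 mM = 48.941 mL
glucose: 20.6 g/L × 4.43 L = 91.258 g
ampicillin: V = C2·V2/C1 = 169 µg/mL × 4430 mL ÷ 100000 µg/mL = 7.487 mL
disodium phosphate: 51.1 mmol/L × 142 g/mol × 4.43 L ÷ 1000 = 32.145 g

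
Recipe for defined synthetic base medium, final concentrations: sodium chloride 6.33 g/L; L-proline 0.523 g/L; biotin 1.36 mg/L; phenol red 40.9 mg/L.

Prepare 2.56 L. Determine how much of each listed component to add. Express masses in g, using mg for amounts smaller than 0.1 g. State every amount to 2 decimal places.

Working volume: 2.56 L.
sodium chloride: 6.33 g/L × 2.56 L = 16.20 g
L-proline: 0.523 g/L × 2.56 L = 1.34 g
biotin: 1.36 mg/L × 2.56 L = 3.48 mg
phenol red: 40.9 mg/L × 2.56 L = 104.704 mg = 0.10 g

sodium chloride 16.20 g; L-proline 1.34 g; biotin 3.48 mg; phenol red 0.10 g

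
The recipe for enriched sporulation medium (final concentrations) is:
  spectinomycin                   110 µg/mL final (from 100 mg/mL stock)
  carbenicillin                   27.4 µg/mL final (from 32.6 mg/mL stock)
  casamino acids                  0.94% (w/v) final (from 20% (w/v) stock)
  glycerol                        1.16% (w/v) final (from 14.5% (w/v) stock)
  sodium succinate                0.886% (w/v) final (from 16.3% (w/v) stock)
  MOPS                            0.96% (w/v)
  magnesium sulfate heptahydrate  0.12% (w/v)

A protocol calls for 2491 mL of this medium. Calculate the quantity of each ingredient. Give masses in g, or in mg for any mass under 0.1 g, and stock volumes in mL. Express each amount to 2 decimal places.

Target volume = 2491 mL = 2.491 L.
spectinomycin: V = C2·V2/C1 = 110 µg/mL × 2491 mL ÷ 100000 µg/mL = 2.74 mL
carbenicillin: dilute stock: 27.4 µg/mL × 2491 mL ÷ 32600 µg/mL = 2.09 mL
casamino acids: C1V1 = C2V2 → 0.94% ÷ 20% × 2491 mL = 117.08 mL
glycerol: dilute stock: 1.16% ÷ 14.5% × 2491 mL = 199.28 mL
sodium succinate: V = C2·V2/C1 = 0.886% ÷ 16.3% × 2491 mL = 135.40 mL
MOPS: 0.96% w/v = 9.6 g/L → 9.6 × 2.491 L = 23.91 g
magnesium sulfate heptahydrate: 0.12% w/v = 1.2 g/L → 1.2 × 2.491 L = 2.99 g

spectinomycin 2.74 mL; carbenicillin 2.09 mL; casamino acids 117.08 mL; glycerol 199.28 mL; sodium succinate 135.40 mL; MOPS 23.91 g; magnesium sulfate heptahydrate 2.99 g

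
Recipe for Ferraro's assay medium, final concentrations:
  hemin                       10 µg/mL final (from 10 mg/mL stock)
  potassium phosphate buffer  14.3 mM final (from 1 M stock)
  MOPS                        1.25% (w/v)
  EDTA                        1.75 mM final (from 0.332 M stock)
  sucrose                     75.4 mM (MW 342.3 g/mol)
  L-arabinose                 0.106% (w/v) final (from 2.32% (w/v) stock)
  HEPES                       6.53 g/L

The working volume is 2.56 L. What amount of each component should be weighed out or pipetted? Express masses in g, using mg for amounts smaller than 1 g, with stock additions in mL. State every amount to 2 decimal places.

Working volume: 2.56 L.
hemin: C1V1 = C2V2 → 10 µg/mL × 2560 mL ÷ 10000 µg/mL = 2.56 mL
potassium phosphate buffer: dilute stock: 14.3 mM × 2560 mL ÷ 1000 mM = 36.61 mL
MOPS: 1.25 g per 100 mL × 2560 mL ÷ 100 = 32.00 g
EDTA: C1V1 = C2V2 → 1.75 mM × 2560 mL ÷ 332 mM = 13.49 mL
sucrose: 75.4 mmol/L × 342.3 g/mol × 2.56 L ÷ 1000 = 66.07 g
L-arabinose: V = C2·V2/C1 = 0.106% ÷ 2.32% × 2560 mL = 116.97 mL
HEPES: 6.53 g/L × 2.56 L = 16.72 g

hemin 2.56 mL; potassium phosphate buffer 36.61 mL; MOPS 32.00 g; EDTA 13.49 mL; sucrose 66.07 g; L-arabinose 116.97 mL; HEPES 16.72 g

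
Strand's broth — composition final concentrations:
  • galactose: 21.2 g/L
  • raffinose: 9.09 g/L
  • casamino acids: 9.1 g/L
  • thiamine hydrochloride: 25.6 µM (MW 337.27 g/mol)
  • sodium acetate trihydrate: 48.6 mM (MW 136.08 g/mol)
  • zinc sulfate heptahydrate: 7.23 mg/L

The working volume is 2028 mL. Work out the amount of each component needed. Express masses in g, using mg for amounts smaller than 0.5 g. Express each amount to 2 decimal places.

Working volume: 2028 mL = 2.028 L.
galactose: 21.2 g/L × 2.028 L = 42.99 g
raffinose: 9.09 g/L × 2.028 L = 18.43 g
casamino acids: 9.1 g/L × 2.028 L = 18.45 g
thiamine hydrochloride: 25.6 µmol/L × 337.27 g/mol × 2.028 L ÷ 1000 = 17.51 mg
sodium acetate trihydrate: 48.6 mmol/L × 136.08 g/mol × 2.028 L ÷ 1000 = 13.41 g
zinc sulfate heptahydrate: 7.23 mg/L × 2.028 L = 14.66 mg

galactose 42.99 g; raffinose 18.43 g; casamino acids 18.45 g; thiamine hydrochloride 17.51 mg; sodium acetate trihydrate 13.41 g; zinc sulfate heptahydrate 14.66 mg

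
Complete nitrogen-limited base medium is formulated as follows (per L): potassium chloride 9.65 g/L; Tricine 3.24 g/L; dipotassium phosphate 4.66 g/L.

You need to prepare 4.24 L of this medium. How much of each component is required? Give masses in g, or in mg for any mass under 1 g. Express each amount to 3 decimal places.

Working volume: 4.24 L.
potassium chloride: 9.65 g/L × 4.24 L = 40.916 g
Tricine: 3.24 g/L × 4.24 L = 13.738 g
dipotassium phosphate: 4.66 g/L × 4.24 L = 19.758 g

potassium chloride 40.916 g; Tricine 13.738 g; dipotassium phosphate 19.758 g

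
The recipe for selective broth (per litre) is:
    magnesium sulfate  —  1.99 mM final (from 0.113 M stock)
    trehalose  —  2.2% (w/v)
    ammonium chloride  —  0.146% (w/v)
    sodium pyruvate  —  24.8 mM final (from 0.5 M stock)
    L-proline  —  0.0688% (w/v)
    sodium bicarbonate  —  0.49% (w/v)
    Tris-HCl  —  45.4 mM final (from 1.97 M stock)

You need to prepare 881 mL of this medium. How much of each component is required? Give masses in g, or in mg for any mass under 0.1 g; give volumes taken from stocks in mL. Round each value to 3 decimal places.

Target volume = 881 mL = 0.881 L.
magnesium sulfate: V = C2·V2/C1 = 1.99 mM × 881 mL ÷ 113 mM = 15.515 mL
trehalose: 2.2 g per 100 mL × 881 mL ÷ 100 = 19.382 g
ammonium chloride: 0.146% w/v = 1.46 g/L → 1.46 × 0.881 L = 1.286 g
sodium pyruvate: dilute stock: 24.8 mM × 881 mL ÷ 500 mM = 43.698 mL
L-proline: 0.0688 g per 100 mL × 881 mL ÷ 100 = 0.606 g
sodium bicarbonate: 0.49% w/v = 4.9 g/L → 4.9 × 0.881 L = 4.317 g
Tris-HCl: C1V1 = C2V2 → 45.4 mM × 881 mL ÷ 1970 mM = 20.303 mL

magnesium sulfate 15.515 mL; trehalose 19.382 g; ammonium chloride 1.286 g; sodium pyruvate 43.698 mL; L-proline 0.606 g; sodium bicarbonate 4.317 g; Tris-HCl 20.303 mL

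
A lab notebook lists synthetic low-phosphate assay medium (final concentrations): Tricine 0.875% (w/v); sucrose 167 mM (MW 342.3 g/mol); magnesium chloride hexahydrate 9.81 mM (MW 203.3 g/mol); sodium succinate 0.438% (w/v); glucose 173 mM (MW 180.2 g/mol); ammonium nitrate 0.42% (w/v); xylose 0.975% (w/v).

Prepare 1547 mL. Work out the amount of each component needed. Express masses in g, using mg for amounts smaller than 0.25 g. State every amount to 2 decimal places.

Tricine 13.54 g; sucrose 88.43 g; magnesium chloride hexahydrate 3.09 g; sodium succinate 6.78 g; glucose 48.23 g; ammonium nitrate 6.50 g; xylose 15.08 g

Working volume: 1547 mL = 1.547 L.
Tricine: 0.875 g per 100 mL × 1547 mL ÷ 100 = 13.54 g
sucrose: 167 mmol/L × 342.3 g/mol × 1.547 L ÷ 1000 = 88.43 g
magnesium chloride hexahydrate: 9.81 mmol/L × 203.3 g/mol × 1.547 L ÷ 1000 = 3.09 g
sodium succinate: 0.438% w/v = 4.38 g/L → 4.38 × 1.547 L = 6.78 g
glucose: 173 mmol/L × 180.2 g/mol × 1.547 L ÷ 1000 = 48.23 g
ammonium nitrate: 0.42% w/v = 4.2 g/L → 4.2 × 1.547 L = 6.50 g
xylose: 0.975% w/v = 9.75 g/L → 9.75 × 1.547 L = 15.08 g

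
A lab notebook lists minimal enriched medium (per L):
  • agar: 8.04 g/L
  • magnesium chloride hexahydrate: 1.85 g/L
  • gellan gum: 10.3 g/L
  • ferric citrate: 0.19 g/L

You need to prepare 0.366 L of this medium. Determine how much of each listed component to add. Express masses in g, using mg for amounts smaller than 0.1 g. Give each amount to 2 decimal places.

agar 2.94 g; magnesium chloride hexahydrate 0.68 g; gellan gum 3.77 g; ferric citrate 69.54 mg

Scale factor relative to 1 L: 0.366.
agar: 8.04 g/L × 0.366 L = 2.94 g
magnesium chloride hexahydrate: 1.85 g/L × 0.366 L = 0.68 g
gellan gum: 10.3 g/L × 0.366 L = 3.77 g
ferric citrate: 0.19 g/L × 0.366 L = 0.06954 g = 69.54 mg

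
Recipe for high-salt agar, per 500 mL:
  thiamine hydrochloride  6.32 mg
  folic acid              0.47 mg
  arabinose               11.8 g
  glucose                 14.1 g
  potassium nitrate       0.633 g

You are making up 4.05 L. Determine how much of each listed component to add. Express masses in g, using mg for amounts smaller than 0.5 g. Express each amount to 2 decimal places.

thiamine hydrochloride 51.19 mg; folic acid 3.81 mg; arabinose 95.58 g; glucose 114.21 g; potassium nitrate 5.13 g

Scale factor = 4050 mL / 500 mL = 8.1.
thiamine hydrochloride: 6.32 mg × (4050 mL / 500 mL) = 51.19 mg
folic acid: 0.47 mg × (4050 mL / 500 mL) = 3.81 mg
arabinose: 11.8 g × (4050 mL / 500 mL) = 95.58 g
glucose: 14.1 g × (4050 mL / 500 mL) = 114.21 g
potassium nitrate: 0.633 g × (4050 mL / 500 mL) = 5.13 g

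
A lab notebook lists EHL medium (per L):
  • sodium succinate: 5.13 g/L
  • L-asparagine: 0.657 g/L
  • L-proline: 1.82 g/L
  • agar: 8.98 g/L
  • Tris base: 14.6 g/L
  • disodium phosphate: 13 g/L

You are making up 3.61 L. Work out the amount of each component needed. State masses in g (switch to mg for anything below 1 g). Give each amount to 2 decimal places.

Scale factor relative to 1 L: 3.61.
sodium succinate: 5.13 g/L × 3.61 L = 18.52 g
L-asparagine: 0.657 g/L × 3.61 L = 2.37 g
L-proline: 1.82 g/L × 3.61 L = 6.57 g
agar: 8.98 g/L × 3.61 L = 32.42 g
Tris base: 14.6 g/L × 3.61 L = 52.71 g
disodium phosphate: 13 g/L × 3.61 L = 46.93 g

sodium succinate 18.52 g; L-asparagine 2.37 g; L-proline 6.57 g; agar 32.42 g; Tris base 52.71 g; disodium phosphate 46.93 g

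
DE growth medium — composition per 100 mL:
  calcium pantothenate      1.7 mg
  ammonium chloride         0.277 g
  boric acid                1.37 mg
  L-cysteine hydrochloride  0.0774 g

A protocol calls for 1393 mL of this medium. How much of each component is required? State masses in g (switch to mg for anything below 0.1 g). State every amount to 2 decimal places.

calcium pantothenate 23.68 mg; ammonium chloride 3.86 g; boric acid 19.08 mg; L-cysteine hydrochloride 1.08 g

Ratio of target to recipe volume: 1393 / 100 = 13.93.
calcium pantothenate: 1.7 mg × (1393 mL / 100 mL) = 23.68 mg
ammonium chloride: 0.277 g × (1393 mL / 100 mL) = 3.86 g
boric acid: 1.37 mg × (1393 mL / 100 mL) = 19.08 mg
L-cysteine hydrochloride: 0.0774 g × (1393 mL / 100 mL) = 1.08 g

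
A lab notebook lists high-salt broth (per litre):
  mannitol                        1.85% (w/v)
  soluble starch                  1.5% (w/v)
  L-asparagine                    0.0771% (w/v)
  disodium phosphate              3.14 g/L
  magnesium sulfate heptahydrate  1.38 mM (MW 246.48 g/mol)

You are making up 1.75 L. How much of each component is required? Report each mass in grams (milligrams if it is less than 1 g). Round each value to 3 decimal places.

Scale factor relative to 1 L: 1.75.
mannitol: 1.85% w/v = 18.5 g/L → 18.5 × 1.75 L = 32.375 g
soluble starch: 1.5% w/v = 15 g/L → 15 × 1.75 L = 26.250 g
L-asparagine: 0.0771% w/v = 0.771 g/L → 0.771 × 1.75 L = 1.349 g
disodium phosphate: 3.14 g/L × 1.75 L = 5.495 g
magnesium sulfate heptahydrate: 1.38 mmol/L × 246.48 mg/mmol × 1.75 L = 595.249 mg

mannitol 32.375 g; soluble starch 26.250 g; L-asparagine 1.349 g; disodium phosphate 5.495 g; magnesium sulfate heptahydrate 595.249 mg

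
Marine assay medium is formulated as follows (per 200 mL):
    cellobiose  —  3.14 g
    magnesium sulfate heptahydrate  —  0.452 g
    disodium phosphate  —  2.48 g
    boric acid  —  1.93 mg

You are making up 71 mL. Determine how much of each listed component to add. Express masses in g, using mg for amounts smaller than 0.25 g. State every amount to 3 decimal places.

Scale factor = 71 mL / 200 mL = 0.355.
cellobiose: 3.14 g × (71 mL / 200 mL) = 1.115 g
magnesium sulfate heptahydrate: 0.452 g × (71 mL / 200 mL) = 0.16046 g = 160.460 mg
disodium phosphate: 2.48 g × (71 mL / 200 mL) = 0.880 g
boric acid: 1.93 mg × (71 mL / 200 mL) = 0.685 mg

cellobiose 1.115 g; magnesium sulfate heptahydrate 160.460 mg; disodium phosphate 0.880 g; boric acid 0.685 mg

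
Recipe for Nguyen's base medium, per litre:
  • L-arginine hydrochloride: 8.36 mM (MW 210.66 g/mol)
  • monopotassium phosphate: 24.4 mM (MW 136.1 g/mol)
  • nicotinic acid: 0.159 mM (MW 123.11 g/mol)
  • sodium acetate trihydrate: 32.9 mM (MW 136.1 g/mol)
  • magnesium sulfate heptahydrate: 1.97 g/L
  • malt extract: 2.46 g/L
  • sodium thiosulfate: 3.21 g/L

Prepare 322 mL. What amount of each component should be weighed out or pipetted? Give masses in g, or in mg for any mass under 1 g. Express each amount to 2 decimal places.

L-arginine hydrochloride 567.08 mg; monopotassium phosphate 1.07 g; nicotinic acid 6.30 mg; sodium acetate trihydrate 1.44 g; magnesium sulfate heptahydrate 634.34 mg; malt extract 792.12 mg; sodium thiosulfate 1.03 g

Scale factor relative to 1 L: 0.322.
L-arginine hydrochloride: 8.36 mmol/L × 210.66 mg/mmol × 0.322 L = 567.08 mg
monopotassium phosphate: 24.4 mmol/L × 136.1 g/mol × 0.322 L ÷ 1000 = 1.07 g
nicotinic acid: 0.159 mmol/L × 123.11 mg/mmol × 0.322 L = 6.30 mg
sodium acetate trihydrate: 32.9 mmol/L × 136.1 g/mol × 0.322 L ÷ 1000 = 1.44 g
magnesium sulfate heptahydrate: 1.97 g/L × 0.322 L = 0.63434 g = 634.34 mg
malt extract: 2.46 g/L × 0.322 L = 0.79212 g = 792.12 mg
sodium thiosulfate: 3.21 g/L × 0.322 L = 1.03 g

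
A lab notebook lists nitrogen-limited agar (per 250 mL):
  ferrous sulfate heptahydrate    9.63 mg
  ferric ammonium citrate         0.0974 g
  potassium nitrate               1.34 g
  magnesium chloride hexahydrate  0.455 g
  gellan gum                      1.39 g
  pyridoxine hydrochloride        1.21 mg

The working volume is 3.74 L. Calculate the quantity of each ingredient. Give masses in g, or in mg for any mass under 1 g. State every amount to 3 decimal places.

Scale factor = 3740 mL / 250 mL = 14.96.
ferrous sulfate heptahydrate: 9.63 mg × (3740 mL / 250 mL) = 144.065 mg
ferric ammonium citrate: 0.0974 g × (3740 mL / 250 mL) = 1.457 g
potassium nitrate: 1.34 g × (3740 mL / 250 mL) = 20.046 g
magnesium chloride hexahydrate: 0.455 g × (3740 mL / 250 mL) = 6.807 g
gellan gum: 1.39 g × (3740 mL / 250 mL) = 20.794 g
pyridoxine hydrochloride: 1.21 mg × (3740 mL / 250 mL) = 18.102 mg

ferrous sulfate heptahydrate 144.065 mg; ferric ammonium citrate 1.457 g; potassium nitrate 20.046 g; magnesium chloride hexahydrate 6.807 g; gellan gum 20.794 g; pyridoxine hydrochloride 18.102 mg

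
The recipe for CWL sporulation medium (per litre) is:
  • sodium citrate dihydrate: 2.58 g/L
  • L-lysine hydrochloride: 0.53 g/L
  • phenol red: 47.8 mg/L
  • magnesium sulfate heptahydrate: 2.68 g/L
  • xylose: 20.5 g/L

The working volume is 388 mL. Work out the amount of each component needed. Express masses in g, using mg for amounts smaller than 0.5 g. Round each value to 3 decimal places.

sodium citrate dihydrate 1.001 g; L-lysine hydrochloride 205.640 mg; phenol red 18.546 mg; magnesium sulfate heptahydrate 1.040 g; xylose 7.954 g

Target volume = 388 mL = 0.388 L.
sodium citrate dihydrate: 2.58 g/L × 0.388 L = 1.001 g
L-lysine hydrochloride: 0.53 g/L × 0.388 L = 0.20564 g = 205.640 mg
phenol red: 47.8 mg/L × 0.388 L = 18.546 mg
magnesium sulfate heptahydrate: 2.68 g/L × 0.388 L = 1.040 g
xylose: 20.5 g/L × 0.388 L = 7.954 g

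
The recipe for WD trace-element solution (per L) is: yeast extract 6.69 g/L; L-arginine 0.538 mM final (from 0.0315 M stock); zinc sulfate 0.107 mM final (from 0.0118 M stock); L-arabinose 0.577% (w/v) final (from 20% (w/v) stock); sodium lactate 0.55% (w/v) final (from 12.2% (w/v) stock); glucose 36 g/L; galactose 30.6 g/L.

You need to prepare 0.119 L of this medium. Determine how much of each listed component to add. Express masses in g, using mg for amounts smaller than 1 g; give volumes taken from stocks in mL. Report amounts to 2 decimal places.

Working volume: 0.119 L.
yeast extract: 6.69 g/L × 0.119 L = 0.79611 g = 796.11 mg
L-arginine: V = C2·V2/C1 = 0.538 mM × 119 mL ÷ 31.5 mM = 2.03 mL
zinc sulfate: V = C2·V2/C1 = 0.107 mM × 119 mL ÷ 11.8 mM = 1.08 mL
L-arabinose: C1V1 = C2V2 → 0.577% ÷ 20% × 119 mL = 3.43 mL
sodium lactate: dilute stock: 0.55% ÷ 12.2% × 119 mL = 5.36 mL
glucose: 36 g/L × 0.119 L = 4.28 g
galactose: 30.6 g/L × 0.119 L = 3.64 g

yeast extract 796.11 mg; L-arginine 2.03 mL; zinc sulfate 1.08 mL; L-arabinose 3.43 mL; sodium lactate 5.36 mL; glucose 4.28 g; galactose 3.64 g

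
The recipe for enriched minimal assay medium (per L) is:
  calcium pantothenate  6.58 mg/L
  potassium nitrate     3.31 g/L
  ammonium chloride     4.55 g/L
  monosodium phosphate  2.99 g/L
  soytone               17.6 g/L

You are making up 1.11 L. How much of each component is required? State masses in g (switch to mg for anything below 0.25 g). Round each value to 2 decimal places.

Working volume: 1.11 L.
calcium pantothenate: 6.58 mg/L × 1.11 L = 7.30 mg
potassium nitrate: 3.31 g/L × 1.11 L = 3.67 g
ammonium chloride: 4.55 g/L × 1.11 L = 5.05 g
monosodium phosphate: 2.99 g/L × 1.11 L = 3.32 g
soytone: 17.6 g/L × 1.11 L = 19.54 g

calcium pantothenate 7.30 mg; potassium nitrate 3.67 g; ammonium chloride 5.05 g; monosodium phosphate 3.32 g; soytone 19.54 g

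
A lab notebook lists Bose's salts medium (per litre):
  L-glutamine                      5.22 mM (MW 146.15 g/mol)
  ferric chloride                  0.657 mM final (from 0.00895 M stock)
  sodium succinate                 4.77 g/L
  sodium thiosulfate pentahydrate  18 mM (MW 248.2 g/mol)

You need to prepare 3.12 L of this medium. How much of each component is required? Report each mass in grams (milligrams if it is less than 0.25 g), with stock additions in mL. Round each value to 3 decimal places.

Scale factor relative to 1 L: 3.12.
L-glutamine: 5.22 mmol/L × 146.15 g/mol × 3.12 L ÷ 1000 = 2.380 g
ferric chloride: V = C2·V2/C1 = 0.657 mM × 3120 mL ÷ 8.95 mM = 229.032 mL
sodium succinate: 4.77 g/L × 3.12 L = 14.882 g
sodium thiosulfate pentahydrate: 18 mmol/L × 248.2 g/mol × 3.12 L ÷ 1000 = 13.939 g

L-glutamine 2.380 g; ferric chloride 229.032 mL; sodium succinate 14.882 g; sodium thiosulfate pentahydrate 13.939 g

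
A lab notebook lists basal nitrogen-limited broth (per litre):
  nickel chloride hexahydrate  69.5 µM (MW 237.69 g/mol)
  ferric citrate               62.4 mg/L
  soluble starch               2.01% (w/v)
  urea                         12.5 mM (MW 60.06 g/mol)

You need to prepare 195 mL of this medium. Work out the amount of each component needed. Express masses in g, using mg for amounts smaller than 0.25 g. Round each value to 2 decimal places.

nickel chloride hexahydrate 3.22 mg; ferric citrate 12.17 mg; soluble starch 3.92 g; urea 146.40 mg

Target volume = 195 mL = 0.195 L.
nickel chloride hexahydrate: 69.5 µmol/L × 237.69 g/mol × 0.195 L ÷ 1000 = 3.22 mg
ferric citrate: 62.4 mg/L × 0.195 L = 12.17 mg
soluble starch: 2.01 g per 100 mL × 195 mL ÷ 100 = 3.92 g
urea: 12.5 mmol/L × 60.06 mg/mmol × 0.195 L = 146.40 mg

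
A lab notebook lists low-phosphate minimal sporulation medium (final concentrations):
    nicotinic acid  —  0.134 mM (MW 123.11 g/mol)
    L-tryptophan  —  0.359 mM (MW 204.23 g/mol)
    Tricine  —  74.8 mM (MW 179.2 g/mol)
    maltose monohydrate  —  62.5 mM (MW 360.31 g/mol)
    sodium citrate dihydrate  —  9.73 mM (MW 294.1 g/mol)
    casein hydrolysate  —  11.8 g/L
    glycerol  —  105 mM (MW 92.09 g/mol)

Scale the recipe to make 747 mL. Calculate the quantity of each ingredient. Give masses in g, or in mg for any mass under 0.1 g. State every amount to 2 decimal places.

Target volume = 747 mL = 0.747 L.
nicotinic acid: 0.134 mmol/L × 123.11 mg/mmol × 0.747 L = 12.32 mg
L-tryptophan: 0.359 mmol/L × 204.23 mg/mmol × 0.747 L = 54.77 mg
Tricine: 74.8 mmol/L × 179.2 g/mol × 0.747 L ÷ 1000 = 10.01 g
maltose monohydrate: 62.5 mmol/L × 360.31 g/mol × 0.747 L ÷ 1000 = 16.82 g
sodium citrate dihydrate: 9.73 mmol/L × 294.1 g/mol × 0.747 L ÷ 1000 = 2.14 g
casein hydrolysate: 11.8 g/L × 0.747 L = 8.81 g
glycerol: 105 mmol/L × 92.09 g/mol × 0.747 L ÷ 1000 = 7.22 g

nicotinic acid 12.32 mg; L-tryptophan 54.77 mg; Tricine 10.01 g; maltose monohydrate 16.82 g; sodium citrate dihydrate 2.14 g; casein hydrolysate 8.81 g; glycerol 7.22 g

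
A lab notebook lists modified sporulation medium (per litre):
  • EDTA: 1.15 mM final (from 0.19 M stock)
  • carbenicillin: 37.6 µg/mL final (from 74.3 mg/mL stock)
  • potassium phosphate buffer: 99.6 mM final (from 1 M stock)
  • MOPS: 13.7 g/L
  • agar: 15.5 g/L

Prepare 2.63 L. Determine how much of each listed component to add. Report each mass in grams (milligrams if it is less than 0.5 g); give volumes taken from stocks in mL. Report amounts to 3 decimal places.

Scale factor relative to 1 L: 2.63.
EDTA: dilute stock: 1.15 mM × 2630 mL ÷ 190 mM = 15.918 mL
carbenicillin: dilute stock: 37.6 µg/mL × 2630 mL ÷ 74300 µg/mL = 1.331 mL
potassium phosphate buffer: V = C2·V2/C1 = 99.6 mM × 2630 mL ÷ 1000 mM = 261.948 mL
MOPS: 13.7 g/L × 2.63 L = 36.031 g
agar: 15.5 g/L × 2.63 L = 40.765 g

EDTA 15.918 mL; carbenicillin 1.331 mL; potassium phosphate buffer 261.948 mL; MOPS 36.031 g; agar 40.765 g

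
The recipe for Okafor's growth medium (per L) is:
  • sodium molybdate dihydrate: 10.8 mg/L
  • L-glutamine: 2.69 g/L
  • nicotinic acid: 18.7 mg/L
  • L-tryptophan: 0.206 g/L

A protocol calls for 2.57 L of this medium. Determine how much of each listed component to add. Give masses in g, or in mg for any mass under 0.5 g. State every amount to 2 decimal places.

sodium molybdate dihydrate 27.76 mg; L-glutamine 6.91 g; nicotinic acid 48.06 mg; L-tryptophan 0.53 g

Scale factor relative to 1 L: 2.57.
sodium molybdate dihydrate: 10.8 mg/L × 2.57 L = 27.76 mg
L-glutamine: 2.69 g/L × 2.57 L = 6.91 g
nicotinic acid: 18.7 mg/L × 2.57 L = 48.06 mg
L-tryptophan: 0.206 g/L × 2.57 L = 0.53 g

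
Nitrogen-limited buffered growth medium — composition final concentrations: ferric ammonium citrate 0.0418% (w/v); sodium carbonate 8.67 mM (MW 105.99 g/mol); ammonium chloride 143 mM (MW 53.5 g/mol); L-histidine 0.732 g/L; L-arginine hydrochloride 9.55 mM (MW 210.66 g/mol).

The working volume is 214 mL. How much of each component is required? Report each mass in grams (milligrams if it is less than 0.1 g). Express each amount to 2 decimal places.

Target volume = 214 mL = 0.214 L.
ferric ammonium citrate: 0.0418% w/v = 0.418 g/L → 0.418 × 0.214 L = 0.089452 g = 89.45 mg
sodium carbonate: 8.67 mmol/L × 105.99 g/mol × 0.214 L ÷ 1000 = 0.20 g
ammonium chloride: 143 mmol/L × 53.5 g/mol × 0.214 L ÷ 1000 = 1.64 g
L-histidine: 0.732 g/L × 0.214 L = 0.16 g
L-arginine hydrochloride: 9.55 mmol/L × 210.66 g/mol × 0.214 L ÷ 1000 = 0.43 g

ferric ammonium citrate 89.45 mg; sodium carbonate 0.20 g; ammonium chloride 1.64 g; L-histidine 0.16 g; L-arginine hydrochloride 0.43 g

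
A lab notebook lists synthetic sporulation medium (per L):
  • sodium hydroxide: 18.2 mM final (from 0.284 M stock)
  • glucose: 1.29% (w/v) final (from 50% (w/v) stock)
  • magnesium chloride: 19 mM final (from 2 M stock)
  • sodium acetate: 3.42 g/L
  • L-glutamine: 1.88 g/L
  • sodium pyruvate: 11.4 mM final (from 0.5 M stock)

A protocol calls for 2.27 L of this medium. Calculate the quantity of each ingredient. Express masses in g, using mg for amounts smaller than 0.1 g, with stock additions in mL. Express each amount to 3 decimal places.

Working volume: 2.27 L.
sodium hydroxide: C1V1 = C2V2 → 18.2 mM × 2270 mL ÷ 284 mM = 145.472 mL
glucose: C1V1 = C2V2 → 1.29% ÷ 50% × 2270 mL = 58.566 mL
magnesium chloride: dilute stock: 19 mM × 2270 mL ÷ 2000 mM = 21.565 mL
sodium acetate: 3.42 g/L × 2.27 L = 7.763 g
L-glutamine: 1.88 g/L × 2.27 L = 4.268 g
sodium pyruvate: dilute stock: 11.4 mM × 2270 mL ÷ 500 mM = 51.756 mL

sodium hydroxide 145.472 mL; glucose 58.566 mL; magnesium chloride 21.565 mL; sodium acetate 7.763 g; L-glutamine 4.268 g; sodium pyruvate 51.756 mL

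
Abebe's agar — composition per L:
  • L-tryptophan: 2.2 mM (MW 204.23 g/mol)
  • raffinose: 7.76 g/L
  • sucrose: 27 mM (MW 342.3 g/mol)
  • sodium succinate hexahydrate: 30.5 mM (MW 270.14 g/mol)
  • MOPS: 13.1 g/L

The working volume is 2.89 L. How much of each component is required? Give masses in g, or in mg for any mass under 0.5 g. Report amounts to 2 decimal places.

Scale factor relative to 1 L: 2.89.
L-tryptophan: 2.2 mmol/L × 204.23 g/mol × 2.89 L ÷ 1000 = 1.30 g
raffinose: 7.76 g/L × 2.89 L = 22.43 g
sucrose: 27 mmol/L × 342.3 g/mol × 2.89 L ÷ 1000 = 26.71 g
sodium succinate hexahydrate: 30.5 mmol/L × 270.14 g/mol × 2.89 L ÷ 1000 = 23.81 g
MOPS: 13.1 g/L × 2.89 L = 37.86 g

L-tryptophan 1.30 g; raffinose 22.43 g; sucrose 26.71 g; sodium succinate hexahydrate 23.81 g; MOPS 37.86 g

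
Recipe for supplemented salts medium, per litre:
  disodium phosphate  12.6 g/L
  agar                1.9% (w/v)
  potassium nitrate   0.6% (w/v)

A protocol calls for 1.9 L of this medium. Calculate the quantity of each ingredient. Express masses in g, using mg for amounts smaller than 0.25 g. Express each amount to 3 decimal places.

Scale factor relative to 1 L: 1.9.
disodium phosphate: 12.6 g/L × 1.9 L = 23.940 g
agar: 1.9 g per 100 mL × 1900 mL ÷ 100 = 36.100 g
potassium nitrate: 0.6 g per 100 mL × 1900 mL ÷ 100 = 11.400 g

disodium phosphate 23.940 g; agar 36.100 g; potassium nitrate 11.400 g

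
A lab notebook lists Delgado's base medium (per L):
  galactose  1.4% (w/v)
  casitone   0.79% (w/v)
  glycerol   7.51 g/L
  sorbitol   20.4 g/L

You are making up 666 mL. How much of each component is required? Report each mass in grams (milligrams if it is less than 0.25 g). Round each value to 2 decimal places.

Scale factor relative to 1 L: 0.666.
galactose: 1.4 g per 100 mL × 666 mL ÷ 100 = 9.32 g
casitone: 0.79 g per 100 mL × 666 mL ÷ 100 = 5.26 g
glycerol: 7.51 g/L × 0.666 L = 5.00 g
sorbitol: 20.4 g/L × 0.666 L = 13.59 g

galactose 9.32 g; casitone 5.26 g; glycerol 5.00 g; sorbitol 13.59 g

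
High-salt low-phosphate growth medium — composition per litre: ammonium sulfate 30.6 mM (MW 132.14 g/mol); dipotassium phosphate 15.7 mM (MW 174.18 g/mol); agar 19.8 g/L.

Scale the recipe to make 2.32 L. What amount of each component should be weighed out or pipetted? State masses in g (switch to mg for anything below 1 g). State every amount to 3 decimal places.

ammonium sulfate 9.381 g; dipotassium phosphate 6.344 g; agar 45.936 g

Working volume: 2.32 L.
ammonium sulfate: 30.6 mmol/L × 132.14 g/mol × 2.32 L ÷ 1000 = 9.381 g
dipotassium phosphate: 15.7 mmol/L × 174.18 g/mol × 2.32 L ÷ 1000 = 6.344 g
agar: 19.8 g/L × 2.32 L = 45.936 g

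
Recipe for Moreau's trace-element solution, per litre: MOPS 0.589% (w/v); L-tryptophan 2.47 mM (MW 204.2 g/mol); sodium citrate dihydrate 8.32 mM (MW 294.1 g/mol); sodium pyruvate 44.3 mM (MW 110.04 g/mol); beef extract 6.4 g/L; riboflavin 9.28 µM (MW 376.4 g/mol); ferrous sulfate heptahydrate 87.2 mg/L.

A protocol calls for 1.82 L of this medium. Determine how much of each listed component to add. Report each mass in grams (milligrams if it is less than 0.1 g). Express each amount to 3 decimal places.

MOPS 10.720 g; L-tryptophan 0.918 g; sodium citrate dihydrate 4.453 g; sodium pyruvate 8.872 g; beef extract 11.648 g; riboflavin 6.357 mg; ferrous sulfate heptahydrate 0.159 g

Working volume: 1.82 L.
MOPS: 0.589 g per 100 mL × 1820 mL ÷ 100 = 10.720 g
L-tryptophan: 2.47 mmol/L × 204.2 g/mol × 1.82 L ÷ 1000 = 0.918 g
sodium citrate dihydrate: 8.32 mmol/L × 294.1 g/mol × 1.82 L ÷ 1000 = 4.453 g
sodium pyruvate: 44.3 mmol/L × 110.04 g/mol × 1.82 L ÷ 1000 = 8.872 g
beef extract: 6.4 g/L × 1.82 L = 11.648 g
riboflavin: 9.28 µmol/L × 376.4 g/mol × 1.82 L ÷ 1000 = 6.357 mg
ferrous sulfate heptahydrate: 87.2 mg/L × 1.82 L = 158.704 mg = 0.159 g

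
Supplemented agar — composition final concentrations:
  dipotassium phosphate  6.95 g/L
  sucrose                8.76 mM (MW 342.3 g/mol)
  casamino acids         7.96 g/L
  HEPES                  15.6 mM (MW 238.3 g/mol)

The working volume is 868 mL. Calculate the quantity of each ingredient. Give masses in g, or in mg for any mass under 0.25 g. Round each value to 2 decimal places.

Working volume: 868 mL = 0.868 L.
dipotassium phosphate: 6.95 g/L × 0.868 L = 6.03 g
sucrose: 8.76 mmol/L × 342.3 g/mol × 0.868 L ÷ 1000 = 2.60 g
casamino acids: 7.96 g/L × 0.868 L = 6.91 g
HEPES: 15.6 mmol/L × 238.3 g/mol × 0.868 L ÷ 1000 = 3.23 g

dipotassium phosphate 6.03 g; sucrose 2.60 g; casamino acids 6.91 g; HEPES 3.23 g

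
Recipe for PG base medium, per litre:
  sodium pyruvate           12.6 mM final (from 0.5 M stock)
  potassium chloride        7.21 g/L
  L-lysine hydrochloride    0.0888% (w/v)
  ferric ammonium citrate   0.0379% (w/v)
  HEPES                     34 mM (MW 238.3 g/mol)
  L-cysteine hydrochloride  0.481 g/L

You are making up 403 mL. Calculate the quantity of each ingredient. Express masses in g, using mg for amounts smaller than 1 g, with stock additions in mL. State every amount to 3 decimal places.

Scale factor relative to 1 L: 0.403.
sodium pyruvate: dilute stock: 12.6 mM × 403 mL ÷ 500 mM = 10.156 mL
potassium chloride: 7.21 g/L × 0.403 L = 2.906 g
L-lysine hydrochloride: 0.0888% w/v = 0.888 g/L → 0.888 × 0.403 L = 0.357864 g = 357.864 mg
ferric ammonium citrate: 0.0379 g per 100 mL × 403 mL ÷ 100 = 0.152737 g = 152.737 mg
HEPES: 34 mmol/L × 238.3 g/mol × 0.403 L ÷ 1000 = 3.265 g
L-cysteine hydrochloride: 0.481 g/L × 0.403 L = 0.193843 g = 193.843 mg

sodium pyruvate 10.156 mL; potassium chloride 2.906 g; L-lysine hydrochloride 357.864 mg; ferric ammonium citrate 152.737 mg; HEPES 3.265 g; L-cysteine hydrochloride 193.843 mg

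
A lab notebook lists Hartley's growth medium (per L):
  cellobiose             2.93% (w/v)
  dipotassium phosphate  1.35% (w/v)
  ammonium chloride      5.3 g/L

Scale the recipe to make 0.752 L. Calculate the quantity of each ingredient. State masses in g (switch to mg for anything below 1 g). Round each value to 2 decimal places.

Working volume: 0.752 L.
cellobiose: 2.93 g per 100 mL × 752 mL ÷ 100 = 22.03 g
dipotassium phosphate: 1.35 g per 100 mL × 752 mL ÷ 100 = 10.15 g
ammonium chloride: 5.3 g/L × 0.752 L = 3.99 g

cellobiose 22.03 g; dipotassium phosphate 10.15 g; ammonium chloride 3.99 g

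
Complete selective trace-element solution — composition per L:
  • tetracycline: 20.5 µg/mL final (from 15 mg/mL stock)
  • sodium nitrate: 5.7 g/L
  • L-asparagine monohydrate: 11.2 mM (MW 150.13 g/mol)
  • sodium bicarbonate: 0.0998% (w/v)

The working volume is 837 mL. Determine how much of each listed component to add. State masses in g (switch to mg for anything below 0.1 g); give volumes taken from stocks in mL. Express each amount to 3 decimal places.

Target volume = 837 mL = 0.837 L.
tetracycline: V = C2·V2/C1 = 20.5 µg/mL × 837 mL ÷ 15000 µg/mL = 1.144 mL
sodium nitrate: 5.7 g/L × 0.837 L = 4.771 g
L-asparagine monohydrate: 11.2 mmol/L × 150.13 g/mol × 0.837 L ÷ 1000 = 1.407 g
sodium bicarbonate: 0.0998 g per 100 mL × 837 mL ÷ 100 = 0.835 g

tetracycline 1.144 mL; sodium nitrate 4.771 g; L-asparagine monohydrate 1.407 g; sodium bicarbonate 0.835 g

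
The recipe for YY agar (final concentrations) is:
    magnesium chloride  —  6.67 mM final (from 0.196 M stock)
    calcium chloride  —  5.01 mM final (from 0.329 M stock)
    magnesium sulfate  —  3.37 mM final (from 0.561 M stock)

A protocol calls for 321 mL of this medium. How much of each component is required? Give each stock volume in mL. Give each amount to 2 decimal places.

Target volume = 321 mL = 0.321 L.
magnesium chloride: C1V1 = C2V2 → 6.67 mM × 321 mL ÷ 196 mM = 10.92 mL
calcium chloride: dilute stock: 5.01 mM × 321 mL ÷ 329 mM = 4.89 mL
magnesium sulfate: dilute stock: 3.37 mM × 321 mL ÷ 561 mM = 1.93 mL

magnesium chloride 10.92 mL; calcium chloride 4.89 mL; magnesium sulfate 1.93 mL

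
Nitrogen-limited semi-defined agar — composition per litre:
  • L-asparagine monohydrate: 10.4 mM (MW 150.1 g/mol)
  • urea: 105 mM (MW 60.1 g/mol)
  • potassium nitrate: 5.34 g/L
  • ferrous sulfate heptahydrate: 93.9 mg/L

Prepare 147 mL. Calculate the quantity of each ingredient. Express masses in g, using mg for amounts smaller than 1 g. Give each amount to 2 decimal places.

L-asparagine monohydrate 229.47 mg; urea 927.64 mg; potassium nitrate 784.98 mg; ferrous sulfate heptahydrate 13.80 mg

Scale factor relative to 1 L: 0.147.
L-asparagine monohydrate: 10.4 mmol/L × 150.1 mg/mmol × 0.147 L = 229.47 mg
urea: 105 mmol/L × 60.1 mg/mmol × 0.147 L = 927.64 mg
potassium nitrate: 5.34 g/L × 0.147 L = 0.78498 g = 784.98 mg
ferrous sulfate heptahydrate: 93.9 mg/L × 0.147 L = 13.80 mg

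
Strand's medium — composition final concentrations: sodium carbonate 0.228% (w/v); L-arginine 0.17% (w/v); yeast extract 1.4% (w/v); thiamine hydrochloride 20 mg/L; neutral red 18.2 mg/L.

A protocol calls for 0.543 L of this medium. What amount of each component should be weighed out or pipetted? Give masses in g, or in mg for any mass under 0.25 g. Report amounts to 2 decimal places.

sodium carbonate 1.24 g; L-arginine 0.92 g; yeast extract 7.60 g; thiamine hydrochloride 10.86 mg; neutral red 9.88 mg

Working volume: 0.543 L.
sodium carbonate: 0.228% w/v = 2.28 g/L → 2.28 × 0.543 L = 1.24 g
L-arginine: 0.17% w/v = 1.7 g/L → 1.7 × 0.543 L = 0.92 g
yeast extract: 1.4% w/v = 14 g/L → 14 × 0.543 L = 7.60 g
thiamine hydrochloride: 20 mg/L × 0.543 L = 10.86 mg
neutral red: 18.2 mg/L × 0.543 L = 9.88 mg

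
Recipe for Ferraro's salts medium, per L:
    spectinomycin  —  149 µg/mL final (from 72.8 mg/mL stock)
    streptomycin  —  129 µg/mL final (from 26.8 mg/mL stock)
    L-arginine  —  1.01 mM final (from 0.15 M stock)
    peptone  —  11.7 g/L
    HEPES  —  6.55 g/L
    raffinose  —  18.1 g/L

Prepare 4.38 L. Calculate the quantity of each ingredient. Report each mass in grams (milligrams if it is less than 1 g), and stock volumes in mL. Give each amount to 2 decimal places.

Scale factor relative to 1 L: 4.38.
spectinomycin: dilute stock: 149 µg/mL × 4380 mL ÷ 72800 µg/mL = 8.96 mL
streptomycin: dilute stock: 129 µg/mL × 4380 mL ÷ 26800 µg/mL = 21.08 mL
L-arginine: C1V1 = C2V2 → 1.01 mM × 4380 mL ÷ 150 mM = 29.49 mL
peptone: 11.7 g/L × 4.38 L = 51.25 g
HEPES: 6.55 g/L × 4.38 L = 28.69 g
raffinose: 18.1 g/L × 4.38 L = 79.28 g

spectinomycin 8.96 mL; streptomycin 21.08 mL; L-arginine 29.49 mL; peptone 51.25 g; HEPES 28.69 g; raffinose 79.28 g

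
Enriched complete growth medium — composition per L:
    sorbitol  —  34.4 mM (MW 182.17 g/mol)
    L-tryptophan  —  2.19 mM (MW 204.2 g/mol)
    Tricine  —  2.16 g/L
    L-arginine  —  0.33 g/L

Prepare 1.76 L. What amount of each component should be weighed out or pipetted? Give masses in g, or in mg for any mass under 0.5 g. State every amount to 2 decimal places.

sorbitol 11.03 g; L-tryptophan 0.79 g; Tricine 3.80 g; L-arginine 0.58 g

Working volume: 1.76 L.
sorbitol: 34.4 mmol/L × 182.17 g/mol × 1.76 L ÷ 1000 = 11.03 g
L-tryptophan: 2.19 mmol/L × 204.2 g/mol × 1.76 L ÷ 1000 = 0.79 g
Tricine: 2.16 g/L × 1.76 L = 3.80 g
L-arginine: 0.33 g/L × 1.76 L = 0.58 g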